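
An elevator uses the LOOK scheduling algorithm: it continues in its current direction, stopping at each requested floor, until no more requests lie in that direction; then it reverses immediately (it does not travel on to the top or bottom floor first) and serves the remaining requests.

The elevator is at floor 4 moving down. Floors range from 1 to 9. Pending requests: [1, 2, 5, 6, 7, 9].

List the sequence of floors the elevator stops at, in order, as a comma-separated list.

Answer: 2, 1, 5, 6, 7, 9

Derivation:
Current: 4, moving DOWN
Serve below first (descending): [2, 1]
Then reverse, serve above (ascending): [5, 6, 7, 9]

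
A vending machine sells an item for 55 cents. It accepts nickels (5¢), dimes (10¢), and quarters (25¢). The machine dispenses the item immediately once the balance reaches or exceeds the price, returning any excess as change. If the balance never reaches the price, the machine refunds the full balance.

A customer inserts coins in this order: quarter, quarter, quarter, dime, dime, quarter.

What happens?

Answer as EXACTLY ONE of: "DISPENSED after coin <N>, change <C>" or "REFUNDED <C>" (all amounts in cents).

Answer: DISPENSED after coin 3, change 20

Derivation:
Price: 55¢
Coin 1 (quarter, 25¢): balance = 25¢
Coin 2 (quarter, 25¢): balance = 50¢
Coin 3 (quarter, 25¢): balance = 75¢
  → balance >= price → DISPENSE, change = 75 - 55 = 20¢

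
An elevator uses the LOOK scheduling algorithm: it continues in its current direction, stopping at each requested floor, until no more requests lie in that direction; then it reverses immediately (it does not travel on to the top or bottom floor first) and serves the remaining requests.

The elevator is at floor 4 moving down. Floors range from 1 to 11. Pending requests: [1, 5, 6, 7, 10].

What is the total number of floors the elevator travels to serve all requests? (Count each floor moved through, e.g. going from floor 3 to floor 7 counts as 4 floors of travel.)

Start at floor 4 moving down, LOOK stop order: [1, 5, 6, 7, 10]
  4 → 1: |1-4| = 3, total = 3
  1 → 5: |5-1| = 4, total = 7
  5 → 6: |6-5| = 1, total = 8
  6 → 7: |7-6| = 1, total = 9
  7 → 10: |10-7| = 3, total = 12

Answer: 12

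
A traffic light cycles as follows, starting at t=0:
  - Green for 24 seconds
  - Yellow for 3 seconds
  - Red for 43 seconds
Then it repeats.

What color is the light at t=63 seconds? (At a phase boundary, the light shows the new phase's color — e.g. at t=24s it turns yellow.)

Cycle length = 24 + 3 + 43 = 70s
t = 63, phase_t = 63 mod 70 = 63
63 >= 27 → RED

Answer: red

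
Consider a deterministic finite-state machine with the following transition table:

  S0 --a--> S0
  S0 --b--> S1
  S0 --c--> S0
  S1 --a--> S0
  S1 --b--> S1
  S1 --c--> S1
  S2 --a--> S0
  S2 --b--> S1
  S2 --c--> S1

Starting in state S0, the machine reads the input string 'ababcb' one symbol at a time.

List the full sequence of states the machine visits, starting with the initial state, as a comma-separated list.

Answer: S0, S0, S1, S0, S1, S1, S1

Derivation:
Start: S0
  read 'a': S0 --a--> S0
  read 'b': S0 --b--> S1
  read 'a': S1 --a--> S0
  read 'b': S0 --b--> S1
  read 'c': S1 --c--> S1
  read 'b': S1 --b--> S1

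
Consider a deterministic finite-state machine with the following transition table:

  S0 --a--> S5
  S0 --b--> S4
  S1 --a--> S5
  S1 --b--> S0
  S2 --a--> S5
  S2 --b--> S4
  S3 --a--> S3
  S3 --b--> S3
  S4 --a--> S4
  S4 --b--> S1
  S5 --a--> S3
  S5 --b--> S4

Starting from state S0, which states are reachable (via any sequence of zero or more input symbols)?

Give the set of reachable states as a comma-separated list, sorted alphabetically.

Answer: S0, S1, S3, S4, S5

Derivation:
BFS from S0:
  visit S0: S0--a-->S5 (new), S0--b-->S4 (new)
  visit S5: S5--a-->S3 (new), S5--b-->S4 (seen)
  visit S4: S4--a-->S4 (seen), S4--b-->S1 (new)
  visit S3: S3--a-->S3 (seen), S3--b-->S3 (seen)
  visit S1: S1--a-->S5 (seen), S1--b-->S0 (seen)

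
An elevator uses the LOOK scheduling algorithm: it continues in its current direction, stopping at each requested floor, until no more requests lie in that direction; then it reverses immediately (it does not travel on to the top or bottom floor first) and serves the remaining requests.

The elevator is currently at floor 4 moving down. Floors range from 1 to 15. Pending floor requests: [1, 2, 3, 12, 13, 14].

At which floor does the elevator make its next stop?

Current floor: 4, direction: down
Requests above: [12, 13, 14]
Requests below: [1, 2, 3]
Moving down and requests lie below → nearest below is max([1, 2, 3]) = 3

Answer: 3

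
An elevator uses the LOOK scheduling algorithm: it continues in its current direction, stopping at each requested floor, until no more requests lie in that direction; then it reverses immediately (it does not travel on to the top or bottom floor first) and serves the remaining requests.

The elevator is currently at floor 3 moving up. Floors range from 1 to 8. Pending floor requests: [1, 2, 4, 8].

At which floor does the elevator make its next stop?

Current floor: 3, direction: up
Requests above: [4, 8]
Requests below: [1, 2]
Moving up and requests lie above → nearest above is min([4, 8]) = 4

Answer: 4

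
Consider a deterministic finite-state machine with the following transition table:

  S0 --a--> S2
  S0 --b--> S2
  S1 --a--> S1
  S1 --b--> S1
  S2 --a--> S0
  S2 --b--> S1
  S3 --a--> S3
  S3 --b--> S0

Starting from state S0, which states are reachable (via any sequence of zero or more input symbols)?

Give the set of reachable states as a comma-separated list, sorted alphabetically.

Answer: S0, S1, S2

Derivation:
BFS from S0:
  visit S0: S0--a-->S2 (new), S0--b-->S2 (seen)
  visit S2: S2--a-->S0 (seen), S2--b-->S1 (new)
  visit S1: S1--a-->S1 (seen), S1--b-->S1 (seen)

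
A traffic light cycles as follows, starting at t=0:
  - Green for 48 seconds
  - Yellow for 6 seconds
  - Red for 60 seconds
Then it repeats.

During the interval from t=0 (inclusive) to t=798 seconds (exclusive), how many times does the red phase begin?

Answer: 7

Derivation:
Cycle = 48+6+60 = 114s
red phase starts at t = k*114 + 54 for k=0,1,2,...
Need k*114+54 < 798 → k < 6.526
k ∈ {0, ..., 6} → 7 starts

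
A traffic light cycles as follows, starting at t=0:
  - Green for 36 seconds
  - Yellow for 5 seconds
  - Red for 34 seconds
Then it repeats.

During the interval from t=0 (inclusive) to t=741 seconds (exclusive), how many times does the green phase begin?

Cycle = 36+5+34 = 75s
green phase starts at t = k*75 + 0 for k=0,1,2,...
Need k*75+0 < 741 → k < 9.880
k ∈ {0, ..., 9} → 10 starts

Answer: 10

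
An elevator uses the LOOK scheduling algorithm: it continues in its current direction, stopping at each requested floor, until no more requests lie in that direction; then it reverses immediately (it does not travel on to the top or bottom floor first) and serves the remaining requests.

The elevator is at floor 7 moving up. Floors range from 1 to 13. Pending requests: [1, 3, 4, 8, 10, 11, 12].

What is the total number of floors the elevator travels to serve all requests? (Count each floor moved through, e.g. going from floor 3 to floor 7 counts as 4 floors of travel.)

Answer: 16

Derivation:
Start at floor 7 moving up, LOOK stop order: [8, 10, 11, 12, 4, 3, 1]
  7 → 8: |8-7| = 1, total = 1
  8 → 10: |10-8| = 2, total = 3
  10 → 11: |11-10| = 1, total = 4
  11 → 12: |12-11| = 1, total = 5
  12 → 4: |4-12| = 8, total = 13
  4 → 3: |3-4| = 1, total = 14
  3 → 1: |1-3| = 2, total = 16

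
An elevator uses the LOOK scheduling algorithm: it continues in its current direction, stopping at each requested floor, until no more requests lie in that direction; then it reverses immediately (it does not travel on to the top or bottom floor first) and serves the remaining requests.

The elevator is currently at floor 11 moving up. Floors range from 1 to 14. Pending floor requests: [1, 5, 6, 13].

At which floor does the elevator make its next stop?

Current floor: 11, direction: up
Requests above: [13]
Requests below: [1, 5, 6]
Moving up and requests lie above → nearest above is min([13]) = 13

Answer: 13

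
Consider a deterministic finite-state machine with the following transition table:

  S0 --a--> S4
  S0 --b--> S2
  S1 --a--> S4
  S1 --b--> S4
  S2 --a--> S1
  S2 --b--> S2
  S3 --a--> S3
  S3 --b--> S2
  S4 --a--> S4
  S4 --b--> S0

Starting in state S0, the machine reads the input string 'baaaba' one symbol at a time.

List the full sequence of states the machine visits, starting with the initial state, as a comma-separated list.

Answer: S0, S2, S1, S4, S4, S0, S4

Derivation:
Start: S0
  read 'b': S0 --b--> S2
  read 'a': S2 --a--> S1
  read 'a': S1 --a--> S4
  read 'a': S4 --a--> S4
  read 'b': S4 --b--> S0
  read 'a': S0 --a--> S4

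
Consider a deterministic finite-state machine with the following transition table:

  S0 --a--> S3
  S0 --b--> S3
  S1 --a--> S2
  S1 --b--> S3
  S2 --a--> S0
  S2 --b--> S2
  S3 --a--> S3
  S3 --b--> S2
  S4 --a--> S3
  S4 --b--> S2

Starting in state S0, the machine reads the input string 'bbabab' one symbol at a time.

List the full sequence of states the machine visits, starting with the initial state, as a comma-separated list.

Answer: S0, S3, S2, S0, S3, S3, S2

Derivation:
Start: S0
  read 'b': S0 --b--> S3
  read 'b': S3 --b--> S2
  read 'a': S2 --a--> S0
  read 'b': S0 --b--> S3
  read 'a': S3 --a--> S3
  read 'b': S3 --b--> S2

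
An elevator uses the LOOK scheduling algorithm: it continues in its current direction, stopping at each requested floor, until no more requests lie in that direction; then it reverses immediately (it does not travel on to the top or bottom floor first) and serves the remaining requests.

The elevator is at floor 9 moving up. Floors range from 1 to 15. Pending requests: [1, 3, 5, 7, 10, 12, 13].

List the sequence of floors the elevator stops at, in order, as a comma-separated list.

Current: 9, moving UP
Serve above first (ascending): [10, 12, 13]
Then reverse, serve below (descending): [7, 5, 3, 1]

Answer: 10, 12, 13, 7, 5, 3, 1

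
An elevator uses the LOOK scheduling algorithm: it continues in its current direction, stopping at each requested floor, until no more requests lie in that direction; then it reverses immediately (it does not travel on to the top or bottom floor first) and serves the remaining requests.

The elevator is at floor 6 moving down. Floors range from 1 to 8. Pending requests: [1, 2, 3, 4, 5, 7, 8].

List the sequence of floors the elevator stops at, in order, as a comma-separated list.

Current: 6, moving DOWN
Serve below first (descending): [5, 4, 3, 2, 1]
Then reverse, serve above (ascending): [7, 8]

Answer: 5, 4, 3, 2, 1, 7, 8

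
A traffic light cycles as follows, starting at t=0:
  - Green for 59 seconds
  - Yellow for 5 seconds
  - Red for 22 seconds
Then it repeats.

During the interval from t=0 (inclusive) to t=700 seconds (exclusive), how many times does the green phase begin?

Answer: 9

Derivation:
Cycle = 59+5+22 = 86s
green phase starts at t = k*86 + 0 for k=0,1,2,...
Need k*86+0 < 700 → k < 8.140
k ∈ {0, ..., 8} → 9 starts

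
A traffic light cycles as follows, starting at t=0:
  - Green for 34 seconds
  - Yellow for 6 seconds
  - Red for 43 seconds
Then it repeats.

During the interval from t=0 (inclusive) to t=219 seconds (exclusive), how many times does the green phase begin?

Answer: 3

Derivation:
Cycle = 34+6+43 = 83s
green phase starts at t = k*83 + 0 for k=0,1,2,...
Need k*83+0 < 219 → k < 2.639
k ∈ {0, ..., 2} → 3 starts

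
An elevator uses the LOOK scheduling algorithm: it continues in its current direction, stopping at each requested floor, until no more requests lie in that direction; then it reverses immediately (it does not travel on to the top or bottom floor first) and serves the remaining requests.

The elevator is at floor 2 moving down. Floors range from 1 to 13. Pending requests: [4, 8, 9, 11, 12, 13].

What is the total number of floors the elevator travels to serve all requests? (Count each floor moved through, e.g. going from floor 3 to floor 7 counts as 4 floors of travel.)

Start at floor 2 moving down, LOOK stop order: [4, 8, 9, 11, 12, 13]
  2 → 4: |4-2| = 2, total = 2
  4 → 8: |8-4| = 4, total = 6
  8 → 9: |9-8| = 1, total = 7
  9 → 11: |11-9| = 2, total = 9
  11 → 12: |12-11| = 1, total = 10
  12 → 13: |13-12| = 1, total = 11

Answer: 11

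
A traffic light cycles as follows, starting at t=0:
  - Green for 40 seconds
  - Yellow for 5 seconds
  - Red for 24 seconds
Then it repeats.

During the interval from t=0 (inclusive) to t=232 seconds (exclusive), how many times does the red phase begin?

Answer: 3

Derivation:
Cycle = 40+5+24 = 69s
red phase starts at t = k*69 + 45 for k=0,1,2,...
Need k*69+45 < 232 → k < 2.710
k ∈ {0, ..., 2} → 3 starts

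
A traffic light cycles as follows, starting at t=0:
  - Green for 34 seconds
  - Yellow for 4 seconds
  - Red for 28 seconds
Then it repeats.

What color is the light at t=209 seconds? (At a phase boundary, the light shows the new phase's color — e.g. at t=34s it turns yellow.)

Cycle length = 34 + 4 + 28 = 66s
t = 209, phase_t = 209 mod 66 = 11
11 < 34 (green end) → GREEN

Answer: green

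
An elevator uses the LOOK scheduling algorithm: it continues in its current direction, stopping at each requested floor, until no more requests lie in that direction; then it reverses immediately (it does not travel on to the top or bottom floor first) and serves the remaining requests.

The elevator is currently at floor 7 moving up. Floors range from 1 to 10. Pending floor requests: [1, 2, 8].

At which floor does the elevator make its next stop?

Current floor: 7, direction: up
Requests above: [8]
Requests below: [1, 2]
Moving up and requests lie above → nearest above is min([8]) = 8

Answer: 8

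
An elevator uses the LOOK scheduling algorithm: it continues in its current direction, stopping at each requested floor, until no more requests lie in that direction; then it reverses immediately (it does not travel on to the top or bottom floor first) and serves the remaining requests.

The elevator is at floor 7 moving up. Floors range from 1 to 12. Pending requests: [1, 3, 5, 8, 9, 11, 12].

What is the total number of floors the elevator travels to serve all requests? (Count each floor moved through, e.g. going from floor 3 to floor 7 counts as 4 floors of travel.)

Answer: 16

Derivation:
Start at floor 7 moving up, LOOK stop order: [8, 9, 11, 12, 5, 3, 1]
  7 → 8: |8-7| = 1, total = 1
  8 → 9: |9-8| = 1, total = 2
  9 → 11: |11-9| = 2, total = 4
  11 → 12: |12-11| = 1, total = 5
  12 → 5: |5-12| = 7, total = 12
  5 → 3: |3-5| = 2, total = 14
  3 → 1: |1-3| = 2, total = 16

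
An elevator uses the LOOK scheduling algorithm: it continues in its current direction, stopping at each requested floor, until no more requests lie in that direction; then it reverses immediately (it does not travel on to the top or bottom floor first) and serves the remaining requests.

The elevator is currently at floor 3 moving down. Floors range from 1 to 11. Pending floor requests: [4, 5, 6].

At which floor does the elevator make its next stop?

Answer: 4

Derivation:
Current floor: 3, direction: down
Requests above: [4, 5, 6]
Requests below: []
Moving down but no requests below → reverse; nearest above is min([4, 5, 6]) = 4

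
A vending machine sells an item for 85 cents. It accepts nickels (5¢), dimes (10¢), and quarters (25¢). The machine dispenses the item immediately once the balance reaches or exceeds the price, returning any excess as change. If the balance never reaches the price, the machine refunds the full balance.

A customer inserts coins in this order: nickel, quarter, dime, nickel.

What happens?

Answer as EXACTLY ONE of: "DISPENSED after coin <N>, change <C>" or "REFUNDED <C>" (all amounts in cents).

Answer: REFUNDED 45

Derivation:
Price: 85¢
Coin 1 (nickel, 5¢): balance = 5¢
Coin 2 (quarter, 25¢): balance = 30¢
Coin 3 (dime, 10¢): balance = 40¢
Coin 4 (nickel, 5¢): balance = 45¢
All coins inserted, balance 45¢ < price 85¢ → REFUND 45¢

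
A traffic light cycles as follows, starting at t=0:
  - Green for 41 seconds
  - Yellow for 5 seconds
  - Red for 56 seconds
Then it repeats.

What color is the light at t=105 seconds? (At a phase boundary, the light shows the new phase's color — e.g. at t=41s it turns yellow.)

Answer: green

Derivation:
Cycle length = 41 + 5 + 56 = 102s
t = 105, phase_t = 105 mod 102 = 3
3 < 41 (green end) → GREEN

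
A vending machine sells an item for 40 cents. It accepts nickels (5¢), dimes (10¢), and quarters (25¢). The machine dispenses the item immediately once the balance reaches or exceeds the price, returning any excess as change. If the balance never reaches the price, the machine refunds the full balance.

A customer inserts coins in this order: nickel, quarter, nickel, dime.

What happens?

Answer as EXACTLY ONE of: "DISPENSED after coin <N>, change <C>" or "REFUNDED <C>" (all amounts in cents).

Price: 40¢
Coin 1 (nickel, 5¢): balance = 5¢
Coin 2 (quarter, 25¢): balance = 30¢
Coin 3 (nickel, 5¢): balance = 35¢
Coin 4 (dime, 10¢): balance = 45¢
  → balance >= price → DISPENSE, change = 45 - 40 = 5¢

Answer: DISPENSED after coin 4, change 5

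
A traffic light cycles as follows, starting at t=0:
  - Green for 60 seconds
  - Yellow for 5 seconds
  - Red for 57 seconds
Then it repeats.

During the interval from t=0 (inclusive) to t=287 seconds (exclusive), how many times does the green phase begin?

Cycle = 60+5+57 = 122s
green phase starts at t = k*122 + 0 for k=0,1,2,...
Need k*122+0 < 287 → k < 2.352
k ∈ {0, ..., 2} → 3 starts

Answer: 3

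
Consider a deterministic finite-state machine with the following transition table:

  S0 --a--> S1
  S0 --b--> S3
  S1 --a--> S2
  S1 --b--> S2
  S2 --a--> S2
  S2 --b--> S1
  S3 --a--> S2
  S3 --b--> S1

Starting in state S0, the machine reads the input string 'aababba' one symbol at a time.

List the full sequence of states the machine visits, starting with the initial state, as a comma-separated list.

Start: S0
  read 'a': S0 --a--> S1
  read 'a': S1 --a--> S2
  read 'b': S2 --b--> S1
  read 'a': S1 --a--> S2
  read 'b': S2 --b--> S1
  read 'b': S1 --b--> S2
  read 'a': S2 --a--> S2

Answer: S0, S1, S2, S1, S2, S1, S2, S2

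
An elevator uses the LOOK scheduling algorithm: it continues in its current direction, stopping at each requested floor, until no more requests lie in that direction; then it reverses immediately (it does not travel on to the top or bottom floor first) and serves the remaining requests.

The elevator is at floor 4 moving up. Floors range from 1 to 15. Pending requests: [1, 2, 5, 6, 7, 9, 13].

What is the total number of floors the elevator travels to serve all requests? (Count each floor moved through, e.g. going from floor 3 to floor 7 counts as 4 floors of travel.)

Start at floor 4 moving up, LOOK stop order: [5, 6, 7, 9, 13, 2, 1]
  4 → 5: |5-4| = 1, total = 1
  5 → 6: |6-5| = 1, total = 2
  6 → 7: |7-6| = 1, total = 3
  7 → 9: |9-7| = 2, total = 5
  9 → 13: |13-9| = 4, total = 9
  13 → 2: |2-13| = 11, total = 20
  2 → 1: |1-2| = 1, total = 21

Answer: 21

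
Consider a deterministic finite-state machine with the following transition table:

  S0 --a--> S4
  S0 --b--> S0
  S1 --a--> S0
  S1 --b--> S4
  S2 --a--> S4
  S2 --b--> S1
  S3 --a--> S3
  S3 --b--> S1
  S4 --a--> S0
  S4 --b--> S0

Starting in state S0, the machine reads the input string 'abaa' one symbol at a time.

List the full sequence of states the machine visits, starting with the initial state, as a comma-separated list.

Start: S0
  read 'a': S0 --a--> S4
  read 'b': S4 --b--> S0
  read 'a': S0 --a--> S4
  read 'a': S4 --a--> S0

Answer: S0, S4, S0, S4, S0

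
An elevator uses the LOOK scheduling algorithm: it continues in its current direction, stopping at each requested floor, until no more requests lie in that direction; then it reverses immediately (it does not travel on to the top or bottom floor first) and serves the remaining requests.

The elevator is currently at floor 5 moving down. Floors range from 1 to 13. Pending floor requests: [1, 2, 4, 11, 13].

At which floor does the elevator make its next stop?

Current floor: 5, direction: down
Requests above: [11, 13]
Requests below: [1, 2, 4]
Moving down and requests lie below → nearest below is max([1, 2, 4]) = 4

Answer: 4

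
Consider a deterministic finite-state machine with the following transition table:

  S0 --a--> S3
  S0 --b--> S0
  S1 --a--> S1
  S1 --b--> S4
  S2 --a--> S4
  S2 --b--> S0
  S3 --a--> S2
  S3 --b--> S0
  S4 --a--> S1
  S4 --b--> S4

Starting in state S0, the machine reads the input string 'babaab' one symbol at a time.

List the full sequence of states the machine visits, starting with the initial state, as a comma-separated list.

Answer: S0, S0, S3, S0, S3, S2, S0

Derivation:
Start: S0
  read 'b': S0 --b--> S0
  read 'a': S0 --a--> S3
  read 'b': S3 --b--> S0
  read 'a': S0 --a--> S3
  read 'a': S3 --a--> S2
  read 'b': S2 --b--> S0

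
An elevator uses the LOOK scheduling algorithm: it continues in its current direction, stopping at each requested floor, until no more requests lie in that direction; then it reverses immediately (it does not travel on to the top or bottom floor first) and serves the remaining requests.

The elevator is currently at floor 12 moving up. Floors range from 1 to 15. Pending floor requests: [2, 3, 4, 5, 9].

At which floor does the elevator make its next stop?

Current floor: 12, direction: up
Requests above: []
Requests below: [2, 3, 4, 5, 9]
Moving up but no requests above → reverse; nearest below is max([2, 3, 4, 5, 9]) = 9

Answer: 9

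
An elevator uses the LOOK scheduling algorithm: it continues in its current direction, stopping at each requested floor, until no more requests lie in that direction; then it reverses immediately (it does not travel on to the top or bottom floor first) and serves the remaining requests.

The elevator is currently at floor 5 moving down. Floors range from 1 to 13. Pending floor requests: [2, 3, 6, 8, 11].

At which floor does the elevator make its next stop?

Current floor: 5, direction: down
Requests above: [6, 8, 11]
Requests below: [2, 3]
Moving down and requests lie below → nearest below is max([2, 3]) = 3

Answer: 3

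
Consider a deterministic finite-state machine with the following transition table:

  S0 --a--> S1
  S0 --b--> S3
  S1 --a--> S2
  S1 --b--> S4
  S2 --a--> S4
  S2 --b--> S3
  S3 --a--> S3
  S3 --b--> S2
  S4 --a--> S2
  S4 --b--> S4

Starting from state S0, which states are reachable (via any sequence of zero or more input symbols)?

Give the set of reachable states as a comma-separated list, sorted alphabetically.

BFS from S0:
  visit S0: S0--a-->S1 (new), S0--b-->S3 (new)
  visit S1: S1--a-->S2 (new), S1--b-->S4 (new)
  visit S3: S3--a-->S3 (seen), S3--b-->S2 (seen)
  visit S2: S2--a-->S4 (seen), S2--b-->S3 (seen)
  visit S4: S4--a-->S2 (seen), S4--b-->S4 (seen)

Answer: S0, S1, S2, S3, S4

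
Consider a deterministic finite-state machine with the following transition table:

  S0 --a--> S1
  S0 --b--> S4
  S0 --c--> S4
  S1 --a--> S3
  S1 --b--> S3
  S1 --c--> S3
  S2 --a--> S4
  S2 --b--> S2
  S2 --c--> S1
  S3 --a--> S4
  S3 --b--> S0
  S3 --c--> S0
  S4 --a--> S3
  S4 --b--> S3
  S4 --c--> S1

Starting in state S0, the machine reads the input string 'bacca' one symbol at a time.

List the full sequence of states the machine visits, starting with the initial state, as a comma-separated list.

Start: S0
  read 'b': S0 --b--> S4
  read 'a': S4 --a--> S3
  read 'c': S3 --c--> S0
  read 'c': S0 --c--> S4
  read 'a': S4 --a--> S3

Answer: S0, S4, S3, S0, S4, S3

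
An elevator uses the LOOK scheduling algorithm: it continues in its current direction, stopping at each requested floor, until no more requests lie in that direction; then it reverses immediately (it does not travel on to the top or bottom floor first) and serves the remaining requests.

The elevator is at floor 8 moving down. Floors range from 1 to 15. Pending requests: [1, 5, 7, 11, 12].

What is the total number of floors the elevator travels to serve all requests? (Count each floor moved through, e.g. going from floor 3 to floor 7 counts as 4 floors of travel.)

Answer: 18

Derivation:
Start at floor 8 moving down, LOOK stop order: [7, 5, 1, 11, 12]
  8 → 7: |7-8| = 1, total = 1
  7 → 5: |5-7| = 2, total = 3
  5 → 1: |1-5| = 4, total = 7
  1 → 11: |11-1| = 10, total = 17
  11 → 12: |12-11| = 1, total = 18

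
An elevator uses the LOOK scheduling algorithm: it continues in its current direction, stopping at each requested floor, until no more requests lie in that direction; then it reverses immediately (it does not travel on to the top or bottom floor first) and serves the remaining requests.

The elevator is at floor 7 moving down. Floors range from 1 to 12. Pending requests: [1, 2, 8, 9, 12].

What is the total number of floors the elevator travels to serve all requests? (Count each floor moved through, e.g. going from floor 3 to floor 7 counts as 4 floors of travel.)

Start at floor 7 moving down, LOOK stop order: [2, 1, 8, 9, 12]
  7 → 2: |2-7| = 5, total = 5
  2 → 1: |1-2| = 1, total = 6
  1 → 8: |8-1| = 7, total = 13
  8 → 9: |9-8| = 1, total = 14
  9 → 12: |12-9| = 3, total = 17

Answer: 17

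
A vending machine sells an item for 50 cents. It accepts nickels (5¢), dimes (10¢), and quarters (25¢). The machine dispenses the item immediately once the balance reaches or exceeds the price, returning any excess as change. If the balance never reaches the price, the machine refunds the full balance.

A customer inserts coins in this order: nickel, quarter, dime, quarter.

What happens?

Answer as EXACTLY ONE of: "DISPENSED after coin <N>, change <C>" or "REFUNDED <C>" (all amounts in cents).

Price: 50¢
Coin 1 (nickel, 5¢): balance = 5¢
Coin 2 (quarter, 25¢): balance = 30¢
Coin 3 (dime, 10¢): balance = 40¢
Coin 4 (quarter, 25¢): balance = 65¢
  → balance >= price → DISPENSE, change = 65 - 50 = 15¢

Answer: DISPENSED after coin 4, change 15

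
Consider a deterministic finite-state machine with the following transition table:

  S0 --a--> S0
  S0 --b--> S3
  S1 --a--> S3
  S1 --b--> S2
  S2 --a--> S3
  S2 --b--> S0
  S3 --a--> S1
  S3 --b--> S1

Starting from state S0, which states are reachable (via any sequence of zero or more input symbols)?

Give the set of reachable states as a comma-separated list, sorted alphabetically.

Answer: S0, S1, S2, S3

Derivation:
BFS from S0:
  visit S0: S0--a-->S0 (seen), S0--b-->S3 (new)
  visit S3: S3--a-->S1 (new), S3--b-->S1 (seen)
  visit S1: S1--a-->S3 (seen), S1--b-->S2 (new)
  visit S2: S2--a-->S3 (seen), S2--b-->S0 (seen)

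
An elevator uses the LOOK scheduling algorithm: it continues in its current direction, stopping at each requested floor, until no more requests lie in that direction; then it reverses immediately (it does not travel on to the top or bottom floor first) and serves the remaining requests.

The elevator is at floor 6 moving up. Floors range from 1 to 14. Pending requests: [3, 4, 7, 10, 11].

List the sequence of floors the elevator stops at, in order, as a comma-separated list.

Current: 6, moving UP
Serve above first (ascending): [7, 10, 11]
Then reverse, serve below (descending): [4, 3]

Answer: 7, 10, 11, 4, 3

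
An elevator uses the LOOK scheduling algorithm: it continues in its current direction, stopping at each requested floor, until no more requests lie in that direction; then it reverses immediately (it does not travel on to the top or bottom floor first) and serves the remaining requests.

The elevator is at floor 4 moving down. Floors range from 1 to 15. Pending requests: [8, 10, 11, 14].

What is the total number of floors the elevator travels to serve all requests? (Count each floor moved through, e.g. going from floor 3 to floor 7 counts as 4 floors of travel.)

Answer: 10

Derivation:
Start at floor 4 moving down, LOOK stop order: [8, 10, 11, 14]
  4 → 8: |8-4| = 4, total = 4
  8 → 10: |10-8| = 2, total = 6
  10 → 11: |11-10| = 1, total = 7
  11 → 14: |14-11| = 3, total = 10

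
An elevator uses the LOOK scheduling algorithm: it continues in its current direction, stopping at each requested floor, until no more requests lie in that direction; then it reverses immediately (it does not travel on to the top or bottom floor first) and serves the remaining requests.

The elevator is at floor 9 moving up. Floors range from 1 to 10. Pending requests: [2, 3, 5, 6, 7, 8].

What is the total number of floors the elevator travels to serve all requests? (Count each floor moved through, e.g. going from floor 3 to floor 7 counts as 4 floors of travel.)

Start at floor 9 moving up, LOOK stop order: [8, 7, 6, 5, 3, 2]
  9 → 8: |8-9| = 1, total = 1
  8 → 7: |7-8| = 1, total = 2
  7 → 6: |6-7| = 1, total = 3
  6 → 5: |5-6| = 1, total = 4
  5 → 3: |3-5| = 2, total = 6
  3 → 2: |2-3| = 1, total = 7

Answer: 7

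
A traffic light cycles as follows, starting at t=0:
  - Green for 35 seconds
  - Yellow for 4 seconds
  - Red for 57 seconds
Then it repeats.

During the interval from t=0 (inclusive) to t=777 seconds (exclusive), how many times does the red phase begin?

Answer: 8

Derivation:
Cycle = 35+4+57 = 96s
red phase starts at t = k*96 + 39 for k=0,1,2,...
Need k*96+39 < 777 → k < 7.688
k ∈ {0, ..., 7} → 8 starts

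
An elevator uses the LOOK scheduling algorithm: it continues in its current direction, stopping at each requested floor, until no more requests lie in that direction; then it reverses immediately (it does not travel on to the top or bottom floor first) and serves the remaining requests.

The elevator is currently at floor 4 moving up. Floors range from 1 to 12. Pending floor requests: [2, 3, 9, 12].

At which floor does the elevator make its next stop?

Current floor: 4, direction: up
Requests above: [9, 12]
Requests below: [2, 3]
Moving up and requests lie above → nearest above is min([9, 12]) = 9

Answer: 9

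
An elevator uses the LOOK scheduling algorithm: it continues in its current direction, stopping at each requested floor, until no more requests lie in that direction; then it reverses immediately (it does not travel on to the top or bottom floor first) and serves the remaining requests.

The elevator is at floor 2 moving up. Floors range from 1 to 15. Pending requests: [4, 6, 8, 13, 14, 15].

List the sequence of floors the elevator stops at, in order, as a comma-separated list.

Current: 2, moving UP
Serve above first (ascending): [4, 6, 8, 13, 14, 15]
Then reverse, serve below (descending): []

Answer: 4, 6, 8, 13, 14, 15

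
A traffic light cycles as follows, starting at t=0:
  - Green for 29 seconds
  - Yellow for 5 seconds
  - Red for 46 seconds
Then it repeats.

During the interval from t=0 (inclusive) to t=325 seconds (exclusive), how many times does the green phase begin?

Answer: 5

Derivation:
Cycle = 29+5+46 = 80s
green phase starts at t = k*80 + 0 for k=0,1,2,...
Need k*80+0 < 325 → k < 4.062
k ∈ {0, ..., 4} → 5 starts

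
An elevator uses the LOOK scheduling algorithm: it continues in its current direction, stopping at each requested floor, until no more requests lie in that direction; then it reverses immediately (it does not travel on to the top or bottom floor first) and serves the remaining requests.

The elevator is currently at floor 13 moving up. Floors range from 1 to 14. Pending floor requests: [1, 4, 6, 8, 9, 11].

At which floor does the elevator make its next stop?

Answer: 11

Derivation:
Current floor: 13, direction: up
Requests above: []
Requests below: [1, 4, 6, 8, 9, 11]
Moving up but no requests above → reverse; nearest below is max([1, 4, 6, 8, 9, 11]) = 11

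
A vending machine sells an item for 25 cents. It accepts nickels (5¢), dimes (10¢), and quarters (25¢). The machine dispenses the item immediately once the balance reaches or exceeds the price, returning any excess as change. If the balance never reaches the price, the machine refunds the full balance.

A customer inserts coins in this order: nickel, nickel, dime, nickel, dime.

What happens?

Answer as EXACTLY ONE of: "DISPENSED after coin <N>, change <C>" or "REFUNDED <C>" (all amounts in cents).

Answer: DISPENSED after coin 4, change 0

Derivation:
Price: 25¢
Coin 1 (nickel, 5¢): balance = 5¢
Coin 2 (nickel, 5¢): balance = 10¢
Coin 3 (dime, 10¢): balance = 20¢
Coin 4 (nickel, 5¢): balance = 25¢
  → balance >= price → DISPENSE, change = 25 - 25 = 0¢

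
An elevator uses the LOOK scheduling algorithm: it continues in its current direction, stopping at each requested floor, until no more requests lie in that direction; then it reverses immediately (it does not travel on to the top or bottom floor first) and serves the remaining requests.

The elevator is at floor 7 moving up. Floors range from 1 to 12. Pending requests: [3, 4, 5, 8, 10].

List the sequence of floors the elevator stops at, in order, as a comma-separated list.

Answer: 8, 10, 5, 4, 3

Derivation:
Current: 7, moving UP
Serve above first (ascending): [8, 10]
Then reverse, serve below (descending): [5, 4, 3]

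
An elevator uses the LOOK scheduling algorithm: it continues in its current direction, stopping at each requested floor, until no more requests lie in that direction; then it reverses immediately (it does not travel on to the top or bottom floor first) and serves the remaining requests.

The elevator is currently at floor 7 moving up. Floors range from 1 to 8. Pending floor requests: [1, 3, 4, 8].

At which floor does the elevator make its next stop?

Answer: 8

Derivation:
Current floor: 7, direction: up
Requests above: [8]
Requests below: [1, 3, 4]
Moving up and requests lie above → nearest above is min([8]) = 8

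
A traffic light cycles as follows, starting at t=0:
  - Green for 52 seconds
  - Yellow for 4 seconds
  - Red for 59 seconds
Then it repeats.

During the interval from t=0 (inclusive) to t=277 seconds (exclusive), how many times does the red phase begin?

Cycle = 52+4+59 = 115s
red phase starts at t = k*115 + 56 for k=0,1,2,...
Need k*115+56 < 277 → k < 1.922
k ∈ {0, ..., 1} → 2 starts

Answer: 2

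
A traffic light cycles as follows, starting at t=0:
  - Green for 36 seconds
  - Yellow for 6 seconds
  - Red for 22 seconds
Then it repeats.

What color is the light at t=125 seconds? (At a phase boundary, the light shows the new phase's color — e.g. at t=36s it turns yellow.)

Cycle length = 36 + 6 + 22 = 64s
t = 125, phase_t = 125 mod 64 = 61
61 >= 42 → RED

Answer: red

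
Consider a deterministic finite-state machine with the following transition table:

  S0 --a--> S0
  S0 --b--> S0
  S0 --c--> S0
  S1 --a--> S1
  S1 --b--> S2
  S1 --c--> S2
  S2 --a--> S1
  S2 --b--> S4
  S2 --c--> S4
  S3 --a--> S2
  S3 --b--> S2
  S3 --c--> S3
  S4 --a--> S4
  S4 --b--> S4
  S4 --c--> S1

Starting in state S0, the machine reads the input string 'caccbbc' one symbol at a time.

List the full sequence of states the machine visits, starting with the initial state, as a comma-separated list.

Start: S0
  read 'c': S0 --c--> S0
  read 'a': S0 --a--> S0
  read 'c': S0 --c--> S0
  read 'c': S0 --c--> S0
  read 'b': S0 --b--> S0
  read 'b': S0 --b--> S0
  read 'c': S0 --c--> S0

Answer: S0, S0, S0, S0, S0, S0, S0, S0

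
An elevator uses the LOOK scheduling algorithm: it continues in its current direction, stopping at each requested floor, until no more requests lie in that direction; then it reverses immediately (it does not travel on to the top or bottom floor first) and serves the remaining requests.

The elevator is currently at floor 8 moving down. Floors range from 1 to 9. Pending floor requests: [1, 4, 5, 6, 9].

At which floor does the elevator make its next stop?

Current floor: 8, direction: down
Requests above: [9]
Requests below: [1, 4, 5, 6]
Moving down and requests lie below → nearest below is max([1, 4, 5, 6]) = 6

Answer: 6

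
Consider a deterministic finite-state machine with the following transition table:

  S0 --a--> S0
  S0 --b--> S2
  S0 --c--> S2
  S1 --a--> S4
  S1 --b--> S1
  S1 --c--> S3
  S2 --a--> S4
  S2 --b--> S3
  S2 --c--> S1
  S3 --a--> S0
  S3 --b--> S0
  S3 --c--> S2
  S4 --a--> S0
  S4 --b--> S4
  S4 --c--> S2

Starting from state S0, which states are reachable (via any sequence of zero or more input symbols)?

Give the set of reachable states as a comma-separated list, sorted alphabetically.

Answer: S0, S1, S2, S3, S4

Derivation:
BFS from S0:
  visit S0: S0--a-->S0 (seen), S0--b-->S2 (new), S0--c-->S2 (seen)
  visit S2: S2--a-->S4 (new), S2--b-->S3 (new), S2--c-->S1 (new)
  visit S4: S4--a-->S0 (seen), S4--b-->S4 (seen), S4--c-->S2 (seen)
  visit S3: S3--a-->S0 (seen), S3--b-->S0 (seen), S3--c-->S2 (seen)
  visit S1: S1--a-->S4 (seen), S1--b-->S1 (seen), S1--c-->S3 (seen)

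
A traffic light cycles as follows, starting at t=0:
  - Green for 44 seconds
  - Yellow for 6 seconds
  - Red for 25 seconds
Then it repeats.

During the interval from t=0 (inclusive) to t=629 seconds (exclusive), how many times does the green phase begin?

Cycle = 44+6+25 = 75s
green phase starts at t = k*75 + 0 for k=0,1,2,...
Need k*75+0 < 629 → k < 8.387
k ∈ {0, ..., 8} → 9 starts

Answer: 9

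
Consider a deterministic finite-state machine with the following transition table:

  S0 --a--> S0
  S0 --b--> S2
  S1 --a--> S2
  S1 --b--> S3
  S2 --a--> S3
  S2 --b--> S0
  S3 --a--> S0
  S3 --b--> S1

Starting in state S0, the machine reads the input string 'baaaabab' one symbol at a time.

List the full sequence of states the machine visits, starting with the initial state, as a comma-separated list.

Answer: S0, S2, S3, S0, S0, S0, S2, S3, S1

Derivation:
Start: S0
  read 'b': S0 --b--> S2
  read 'a': S2 --a--> S3
  read 'a': S3 --a--> S0
  read 'a': S0 --a--> S0
  read 'a': S0 --a--> S0
  read 'b': S0 --b--> S2
  read 'a': S2 --a--> S3
  read 'b': S3 --b--> S1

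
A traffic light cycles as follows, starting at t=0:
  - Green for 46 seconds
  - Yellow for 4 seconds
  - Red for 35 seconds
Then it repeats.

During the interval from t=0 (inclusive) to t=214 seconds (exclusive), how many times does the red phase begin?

Answer: 2

Derivation:
Cycle = 46+4+35 = 85s
red phase starts at t = k*85 + 50 for k=0,1,2,...
Need k*85+50 < 214 → k < 1.929
k ∈ {0, ..., 1} → 2 starts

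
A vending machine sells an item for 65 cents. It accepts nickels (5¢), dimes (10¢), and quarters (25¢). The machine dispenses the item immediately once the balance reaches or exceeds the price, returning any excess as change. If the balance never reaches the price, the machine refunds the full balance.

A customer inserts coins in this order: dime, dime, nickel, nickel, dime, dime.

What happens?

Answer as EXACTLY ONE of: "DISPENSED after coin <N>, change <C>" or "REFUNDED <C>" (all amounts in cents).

Price: 65¢
Coin 1 (dime, 10¢): balance = 10¢
Coin 2 (dime, 10¢): balance = 20¢
Coin 3 (nickel, 5¢): balance = 25¢
Coin 4 (nickel, 5¢): balance = 30¢
Coin 5 (dime, 10¢): balance = 40¢
Coin 6 (dime, 10¢): balance = 50¢
All coins inserted, balance 50¢ < price 65¢ → REFUND 50¢

Answer: REFUNDED 50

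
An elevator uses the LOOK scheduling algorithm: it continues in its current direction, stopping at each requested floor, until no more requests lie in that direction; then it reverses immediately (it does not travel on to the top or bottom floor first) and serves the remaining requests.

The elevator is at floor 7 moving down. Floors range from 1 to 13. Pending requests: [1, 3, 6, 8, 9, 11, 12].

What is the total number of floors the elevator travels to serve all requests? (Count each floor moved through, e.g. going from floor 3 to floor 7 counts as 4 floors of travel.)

Answer: 17

Derivation:
Start at floor 7 moving down, LOOK stop order: [6, 3, 1, 8, 9, 11, 12]
  7 → 6: |6-7| = 1, total = 1
  6 → 3: |3-6| = 3, total = 4
  3 → 1: |1-3| = 2, total = 6
  1 → 8: |8-1| = 7, total = 13
  8 → 9: |9-8| = 1, total = 14
  9 → 11: |11-9| = 2, total = 16
  11 → 12: |12-11| = 1, total = 17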